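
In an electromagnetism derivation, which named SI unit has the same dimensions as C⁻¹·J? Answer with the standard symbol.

V

C = s·A.
So C⁻¹ = s⁻¹·A⁻¹.
J = kg·m²·s⁻².
Combining: C⁻¹·J = (s⁻¹·A⁻¹) · (kg·m²·s⁻²) = kg·m²·s⁻³·A⁻¹.
kg·m²·s⁻³·A⁻¹ is the base-SI form of the volt.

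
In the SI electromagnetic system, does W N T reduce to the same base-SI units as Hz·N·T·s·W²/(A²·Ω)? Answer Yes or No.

Yes

Left side:
  W = J/s (power = energy per time),
      = kg·m²·s⁻³.
  N = kg·m/s² = kg·m·s⁻² (force = mass × acceleration).
  T = Wb/m² (flux density = flux per area),
      = kg·s⁻²·A⁻¹.
  Combining: W·N·T = (kg·m²·s⁻³) · (kg·m·s⁻²) · (kg·s⁻²·A⁻¹) = kg³·m³·s⁻⁷·A⁻¹.
Right side:
  Hz = s⁻¹.
  N = kg·m·s⁻².
  Ω = kg·m²·s⁻³·A⁻².
  So Ω⁻¹ = kg⁻¹·m⁻²·s³·A².
  T = kg·s⁻²·A⁻¹.
  W = kg·m²·s⁻³.
  So W² = kg²·m⁴·s⁻⁶.
  Combining: Hz·N·A⁻²·Ω⁻¹·T·s·W² = s⁻¹ · (kg·m·s⁻²) · A⁻² · (kg⁻¹·m⁻²·s³·A²) · (kg·s⁻²·A⁻¹) · s · (kg²·m⁴·s⁻⁶) = kg³·m³·s⁻⁷·A⁻¹.
Both reduce to kg³·m³·s⁻⁷·A⁻¹.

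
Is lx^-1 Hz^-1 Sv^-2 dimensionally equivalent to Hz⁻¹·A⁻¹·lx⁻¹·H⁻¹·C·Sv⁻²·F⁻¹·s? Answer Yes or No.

Yes

Left side:
  lx = lm/m² (illuminance = luminous flux per area),
      = m⁻²·cd.
  So lx⁻¹ = m²·cd⁻¹.
  Hz = 1/s = s⁻¹ (frequency is cycles per second).
  So Hz⁻¹ = s.
  Sv = J/kg (equivalent dose = energy per mass),
      = m²·s⁻².
  So Sv⁻² = m⁻⁴·s⁴.
  Combining: lx⁻¹·Hz⁻¹·Sv⁻² = (m²·cd⁻¹) · s · (m⁻⁴·s⁴) = m⁻²·s⁵·cd⁻¹.
Right side:
  Hz = 1/s = s⁻¹ (frequency is cycles per second).
  So Hz⁻¹ = s.
  lx = lm/m² (illuminance = luminous flux per area),
      = m⁻²·cd.
  So lx⁻¹ = m²·cd⁻¹.
  H = Wb/A (inductance = flux per current),
      = kg·m²·s⁻²·A⁻².
  So H⁻¹ = kg⁻¹·m⁻²·s²·A².
  C = A·s = s·A (charge = current × time).
  Sv = J/kg (equivalent dose = energy per mass),
      = m²·s⁻².
  So Sv⁻² = m⁻⁴·s⁴.
  F = C/V (capacitance = charge per voltage),
      = A·s/(kg·m²·s⁻³·A⁻¹) (substituting C and V),
      = kg⁻¹·m⁻²·s⁴·A².
  So F⁻¹ = kg·m²·s⁻⁴·A⁻².
  Combining: Hz⁻¹·A⁻¹·lx⁻¹·H⁻¹·C·Sv⁻²·F⁻¹·s = s · A⁻¹ · (m²·cd⁻¹) · (kg⁻¹·m⁻²·s²·A²) · (s·A) · (m⁻⁴·s⁴) · (kg·m²·s⁻⁴·A⁻²) · s = m⁻²·s⁵·cd⁻¹.
Both reduce to m⁻²·s⁵·cd⁻¹.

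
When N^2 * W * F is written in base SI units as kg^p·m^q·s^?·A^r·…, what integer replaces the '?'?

-3

N = kg·m·s⁻².
So N² = kg²·m²·s⁻⁴.
W = kg·m²·s⁻³.
F = kg⁻¹·m⁻²·s⁴·A².
Combining: N²·W·F = (kg²·m²·s⁻⁴) · (kg·m²·s⁻³) · (kg⁻¹·m⁻²·s⁴·A²) = kg²·m²·s⁻³·A².
The exponent of s is -3.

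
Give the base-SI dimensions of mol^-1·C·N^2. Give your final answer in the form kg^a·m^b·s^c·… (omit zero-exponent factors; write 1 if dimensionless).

kg²·m²·s⁻³·A·mol⁻¹

C = A·s = s·A (charge = current × time).
N = kg·m/s² = kg·m·s⁻² (force = mass × acceleration).
So N² = kg²·m²·s⁻⁴.
Combining: mol⁻¹·C·N² = mol⁻¹ · (s·A) · (kg²·m²·s⁻⁴) = kg²·m²·s⁻³·A·mol⁻¹.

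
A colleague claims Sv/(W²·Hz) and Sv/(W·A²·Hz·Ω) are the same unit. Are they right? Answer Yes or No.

Left side:
  W = J/s (power = energy per time),
      = kg·m²·s⁻³.
  So W⁻² = kg⁻²·m⁻⁴·s⁶.
  Hz = 1/s = s⁻¹ (frequency is cycles per second).
  So Hz⁻¹ = s.
  Sv = J/kg (equivalent dose = energy per mass),
      = m²·s⁻².
  Combining: W⁻²·Hz⁻¹·Sv = (kg⁻²·m⁻⁴·s⁶) · s · (m²·s⁻²) = kg⁻²·m⁻²·s⁵.
Right side:
  W = kg·m²·s⁻³.
  So W⁻¹ = kg⁻¹·m⁻²·s³.
  Sv = m²·s⁻².
  Hz = s⁻¹.
  So Hz⁻¹ = s.
  Ω = kg·m²·s⁻³·A⁻².
  So Ω⁻¹ = kg⁻¹·m⁻²·s³·A².
  Combining: W⁻¹·A⁻²·Sv·Hz⁻¹·Ω⁻¹ = (kg⁻¹·m⁻²·s³) · A⁻² · (m²·s⁻²) · s · (kg⁻¹·m⁻²·s³·A²) = kg⁻²·m⁻²·s⁵.
Both reduce to kg⁻²·m⁻²·s⁵.

Yes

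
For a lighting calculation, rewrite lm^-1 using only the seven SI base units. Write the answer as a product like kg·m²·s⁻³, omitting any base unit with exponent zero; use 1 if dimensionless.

cd⁻¹

lm = cd.
So lm⁻¹ = cd⁻¹.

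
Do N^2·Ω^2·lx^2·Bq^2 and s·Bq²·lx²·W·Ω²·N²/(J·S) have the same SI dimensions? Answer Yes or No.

No

Left side:
  N = kg·m/s² = kg·m·s⁻² (force = mass × acceleration).
  So N² = kg²·m²·s⁻⁴.
  Ω = V/A (resistance = voltage per current),
      = kg·m²·s⁻³·A⁻².
  So Ω² = kg²·m⁴·s⁻⁶·A⁻⁴.
  lx = lm/m² (illuminance = luminous flux per area),
      = m⁻²·cd.
  So lx² = m⁻⁴·cd².
  Bq = 1/s = s⁻¹ (activity is decays per second).
  So Bq² = s⁻².
  Combining: N²·Ω²·lx²·Bq² = (kg²·m²·s⁻⁴) · (kg²·m⁴·s⁻⁶·A⁻⁴) · (m⁻⁴·cd²) · s⁻² = kg⁴·m²·s⁻¹²·A⁻⁴·cd².
Right side:
  Bq = 1/s = s⁻¹ (activity is decays per second).
  So Bq² = s⁻².
  lx = lm/m² (illuminance = luminous flux per area),
      = m⁻²·cd.
  So lx² = m⁻⁴·cd².
  J = N·m (work = force × distance),
      = kg·m²·s⁻².
  So J⁻¹ = kg⁻¹·m⁻²·s².
  S = 1/Ω (conductance is reciprocal resistance),
      = kg⁻¹·m⁻²·s³·A².
  So S⁻¹ = kg·m²·s⁻³·A⁻².
  W = J/s (power = energy per time),
      = kg·m²·s⁻³.
  Ω = V/A (resistance = voltage per current),
      = kg·m²·s⁻³·A⁻².
  So Ω² = kg²·m⁴·s⁻⁶·A⁻⁴.
  N = kg·m/s² = kg·m·s⁻² (force = mass × acceleration).
  So N² = kg²·m²·s⁻⁴.
  Combining: s·Bq²·lx²·J⁻¹·S⁻¹·W·Ω²·N² = s · s⁻² · (m⁻⁴·cd²) · (kg⁻¹·m⁻²·s²) · (kg·m²·s⁻³·A⁻²) · (kg·m²·s⁻³) · (kg²·m⁴·s⁻⁶·A⁻⁴) · (kg²·m²·s⁻⁴) = kg⁵·m⁴·s⁻¹⁵·A⁻⁶·cd².
Left is kg⁴·m²·s⁻¹²·A⁻⁴·cd²; right is kg⁵·m⁴·s⁻¹⁵·A⁻⁶·cd² — different.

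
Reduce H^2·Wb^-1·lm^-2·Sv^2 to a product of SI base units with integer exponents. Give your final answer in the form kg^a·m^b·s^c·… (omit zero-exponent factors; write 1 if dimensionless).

kg·m⁶·s⁻⁶·A⁻³·cd⁻²

H = kg·m²·s⁻²·A⁻².
So H² = kg²·m⁴·s⁻⁴·A⁻⁴.
Wb = kg·m²·s⁻²·A⁻¹.
So Wb⁻¹ = kg⁻¹·m⁻²·s²·A.
lm = cd.
So lm⁻² = cd⁻².
Sv = m²·s⁻².
So Sv² = m⁴·s⁻⁴.
Combining: H²·Wb⁻¹·lm⁻²·Sv² = (kg²·m⁴·s⁻⁴·A⁻⁴) · (kg⁻¹·m⁻²·s²·A) · cd⁻² · (m⁴·s⁻⁴) = kg·m⁶·s⁻⁶·A⁻³·cd⁻².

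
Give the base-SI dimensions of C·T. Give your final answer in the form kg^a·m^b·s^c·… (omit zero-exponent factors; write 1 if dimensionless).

kg·s⁻¹

C = s·A.
T = kg·s⁻²·A⁻¹.
Combining: C·T = (s·A) · (kg·s⁻²·A⁻¹) = kg·s⁻¹.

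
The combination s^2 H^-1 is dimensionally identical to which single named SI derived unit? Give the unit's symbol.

H = Wb/A (inductance = flux per current),
    = kg·m²·s⁻²·A⁻².
So H⁻¹ = kg⁻¹·m⁻²·s²·A².
Combining: s²·H⁻¹ = s² · (kg⁻¹·m⁻²·s²·A²) = kg⁻¹·m⁻²·s⁴·A².
kg⁻¹·m⁻²·s⁴·A² is the base-SI form of the farad.

F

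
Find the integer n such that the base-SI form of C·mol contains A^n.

1

C = A·s = s·A (charge = current × time).
Combining: C·mol = (s·A) · mol = s·A·mol.
The exponent of A is 1.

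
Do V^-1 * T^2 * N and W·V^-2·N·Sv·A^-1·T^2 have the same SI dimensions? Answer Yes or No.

No

Left side:
  V = W/A (potential = power per current),
      = kg·m²·s⁻³·A⁻¹.
  So V⁻¹ = kg⁻¹·m⁻²·s³·A.
  T = Wb/m² (flux density = flux per area),
      = kg·s⁻²·A⁻¹.
  So T² = kg²·s⁻⁴·A⁻².
  N = kg·m/s² = kg·m·s⁻² (force = mass × acceleration).
  Combining: V⁻¹·T²·N = (kg⁻¹·m⁻²·s³·A) · (kg²·s⁻⁴·A⁻²) · (kg·m·s⁻²) = kg²·m⁻¹·s⁻³·A⁻¹.
Right side:
  W = kg·m²·s⁻³.
  V = kg·m²·s⁻³·A⁻¹.
  So V⁻² = kg⁻²·m⁻⁴·s⁶·A².
  N = kg·m·s⁻².
  Sv = m²·s⁻².
  T = kg·s⁻²·A⁻¹.
  So T² = kg²·s⁻⁴·A⁻².
  Combining: W·V⁻²·N·Sv·A⁻¹·T² = (kg·m²·s⁻³) · (kg⁻²·m⁻⁴·s⁶·A²) · (kg·m·s⁻²) · (m²·s⁻²) · A⁻¹ · (kg²·s⁻⁴·A⁻²) = kg²·m·s⁻⁵·A⁻¹.
Left is kg²·m⁻¹·s⁻³·A⁻¹; right is kg²·m·s⁻⁵·A⁻¹ — different.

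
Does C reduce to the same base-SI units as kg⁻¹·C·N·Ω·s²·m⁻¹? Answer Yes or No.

Left side:
  C = A·s = s·A (charge = current × time).
Right side:
  C = A·s = s·A (charge = current × time).
  N = kg·m/s² = kg·m·s⁻² (force = mass × acceleration).
  Ω = V/A (resistance = voltage per current),
      = kg·m²·s⁻³·A⁻².
  Combining: kg⁻¹·C·N·Ω·s²·m⁻¹ = kg⁻¹ · (s·A) · (kg·m·s⁻²) · (kg·m²·s⁻³·A⁻²) · s² · m⁻¹ = kg·m²·s⁻²·A⁻¹.
Left is s·A; right is kg·m²·s⁻²·A⁻¹ — different.

No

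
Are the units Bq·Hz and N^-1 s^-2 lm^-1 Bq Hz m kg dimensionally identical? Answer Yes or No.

Left side:
  Bq = 1/s = s⁻¹ (activity is decays per second).
  Hz = 1/s = s⁻¹ (frequency is cycles per second).
  Combining: Bq·Hz = s⁻¹ · s⁻¹ = s⁻².
Right side:
  N = kg·m·s⁻².
  So N⁻¹ = kg⁻¹·m⁻¹·s².
  lm = cd.
  So lm⁻¹ = cd⁻¹.
  Bq = s⁻¹.
  Hz = s⁻¹.
  Combining: N⁻¹·s⁻²·lm⁻¹·Bq·Hz·m·kg = (kg⁻¹·m⁻¹·s²) · s⁻² · cd⁻¹ · s⁻¹ · s⁻¹ · m · kg = s⁻²·cd⁻¹.
Left is s⁻²; right is s⁻²·cd⁻¹ — different.

No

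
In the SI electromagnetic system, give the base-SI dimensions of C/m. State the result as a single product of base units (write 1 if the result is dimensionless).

C = A·s = s·A (charge = current × time).
Combining: C·m⁻¹ = (s·A) · m⁻¹ = m⁻¹·s·A.

m⁻¹·s·A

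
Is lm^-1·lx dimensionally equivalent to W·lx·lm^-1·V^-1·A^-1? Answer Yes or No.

Left side:
  lm = cd.
  So lm⁻¹ = cd⁻¹.
  lx = m⁻²·cd.
  Combining: lm⁻¹·lx = cd⁻¹ · (m⁻²·cd) = m⁻².
Right side:
  W = J/s (power = energy per time),
      = kg·m²·s⁻³.
  lx = lm/m² (illuminance = luminous flux per area),
      = m⁻²·cd.
  lm = cd·sr = cd (luminous flux; sr is dimensionless).
  So lm⁻¹ = cd⁻¹.
  V = W/A (potential = power per current),
      = kg·m²·s⁻³·A⁻¹.
  So V⁻¹ = kg⁻¹·m⁻²·s³·A.
  Combining: W·lx·lm⁻¹·V⁻¹·A⁻¹ = (kg·m²·s⁻³) · (m⁻²·cd) · cd⁻¹ · (kg⁻¹·m⁻²·s³·A) · A⁻¹ = m⁻².
Both reduce to m⁻².

Yes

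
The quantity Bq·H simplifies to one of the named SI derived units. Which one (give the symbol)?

Ω

Bq = 1/s = s⁻¹ (activity is decays per second).
H = Wb/A (inductance = flux per current),
    = kg·m²·s⁻²·A⁻².
Combining: Bq·H = s⁻¹ · (kg·m²·s⁻²·A⁻²) = kg·m²·s⁻³·A⁻².
kg·m²·s⁻³·A⁻² is the base-SI form of the ohm.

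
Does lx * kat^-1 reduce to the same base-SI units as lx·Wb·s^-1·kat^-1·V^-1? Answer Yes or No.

Yes

Left side:
  lx = lm/m² (illuminance = luminous flux per area),
      = m⁻²·cd.
  kat = mol/s = s⁻¹·mol (catalytic activity).
  So kat⁻¹ = s·mol⁻¹.
  Combining: lx·kat⁻¹ = (m⁻²·cd) · (s·mol⁻¹) = m⁻²·s·mol⁻¹·cd.
Right side:
  lx = m⁻²·cd.
  Wb = kg·m²·s⁻²·A⁻¹.
  kat = s⁻¹·mol.
  So kat⁻¹ = s·mol⁻¹.
  V = kg·m²·s⁻³·A⁻¹.
  So V⁻¹ = kg⁻¹·m⁻²·s³·A.
  Combining: lx·Wb·s⁻¹·kat⁻¹·V⁻¹ = (m⁻²·cd) · (kg·m²·s⁻²·A⁻¹) · s⁻¹ · (s·mol⁻¹) · (kg⁻¹·m⁻²·s³·A) = m⁻²·s·mol⁻¹·cd.
Both reduce to m⁻²·s·mol⁻¹·cd.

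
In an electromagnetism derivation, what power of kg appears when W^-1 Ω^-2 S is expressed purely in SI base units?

W = kg·m²·s⁻³.
So W⁻¹ = kg⁻¹·m⁻²·s³.
Ω = kg·m²·s⁻³·A⁻².
So Ω⁻² = kg⁻²·m⁻⁴·s⁶·A⁴.
S = kg⁻¹·m⁻²·s³·A².
Combining: W⁻¹·Ω⁻²·S = (kg⁻¹·m⁻²·s³) · (kg⁻²·m⁻⁴·s⁶·A⁴) · (kg⁻¹·m⁻²·s³·A²) = kg⁻⁴·m⁻⁸·s¹²·A⁶.
The exponent of kg is -4.

-4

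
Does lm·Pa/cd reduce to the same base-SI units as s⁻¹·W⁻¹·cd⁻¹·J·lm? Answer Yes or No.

No

Left side:
  lm = cd.
  Pa = kg·m⁻¹·s⁻².
  Combining: lm·Pa·cd⁻¹ = cd · (kg·m⁻¹·s⁻²) · cd⁻¹ = kg·m⁻¹·s⁻².
Right side:
  W = J/s (power = energy per time),
      = kg·m²·s⁻³.
  So W⁻¹ = kg⁻¹·m⁻²·s³.
  J = N·m (work = force × distance),
      = kg·m²·s⁻².
  lm = cd·sr = cd (luminous flux; sr is dimensionless).
  Combining: s⁻¹·W⁻¹·cd⁻¹·J·lm = s⁻¹ · (kg⁻¹·m⁻²·s³) · cd⁻¹ · (kg·m²·s⁻²) · cd = 1.
Left is kg·m⁻¹·s⁻²; right is 1 — different.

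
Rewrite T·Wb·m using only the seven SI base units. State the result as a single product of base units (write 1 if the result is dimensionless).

kg²·m³·s⁻⁴·A⁻²

T = Wb/m² (flux density = flux per area),
    = kg·s⁻²·A⁻¹.
Wb = V·s (flux: a volt is a weber per second),
    = kg·m²·s⁻²·A⁻¹.
Combining: T·Wb·m = (kg·s⁻²·A⁻¹) · (kg·m²·s⁻²·A⁻¹) · m = kg²·m³·s⁻⁴·A⁻².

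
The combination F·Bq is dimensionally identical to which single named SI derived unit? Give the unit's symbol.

S

F = C/V (capacitance = charge per voltage),
    = A·s/(kg·m²·s⁻³·A⁻¹) (substituting C and V),
    = kg⁻¹·m⁻²·s⁴·A².
Bq = 1/s = s⁻¹ (activity is decays per second).
Combining: F·Bq = (kg⁻¹·m⁻²·s⁴·A²) · s⁻¹ = kg⁻¹·m⁻²·s³·A².
kg⁻¹·m⁻²·s³·A² is the base-SI form of the siemens.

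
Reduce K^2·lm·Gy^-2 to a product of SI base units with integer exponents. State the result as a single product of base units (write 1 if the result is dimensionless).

m⁻⁴·s⁴·K²·cd

lm = cd·sr = cd (luminous flux; sr is dimensionless).
Gy = J/kg (absorbed dose = energy per mass),
    = m²·s⁻².
So Gy⁻² = m⁻⁴·s⁴.
Combining: K²·lm·Gy⁻² = K² · cd · (m⁻⁴·s⁴) = m⁻⁴·s⁴·K²·cd.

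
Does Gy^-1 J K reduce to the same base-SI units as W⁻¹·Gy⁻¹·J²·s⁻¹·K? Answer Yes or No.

Left side:
  Gy = m²·s⁻².
  So Gy⁻¹ = m⁻²·s².
  J = kg·m²·s⁻².
  Combining: Gy⁻¹·J·K = (m⁻²·s²) · (kg·m²·s⁻²) · K = kg·K.
Right side:
  W = kg·m²·s⁻³.
  So W⁻¹ = kg⁻¹·m⁻²·s³.
  Gy = m²·s⁻².
  So Gy⁻¹ = m⁻²·s².
  J = kg·m²·s⁻².
  So J² = kg²·m⁴·s⁻⁴.
  Combining: W⁻¹·Gy⁻¹·J²·s⁻¹·K = (kg⁻¹·m⁻²·s³) · (m⁻²·s²) · (kg²·m⁴·s⁻⁴) · s⁻¹ · K = kg·K.
Both reduce to kg·K.

Yes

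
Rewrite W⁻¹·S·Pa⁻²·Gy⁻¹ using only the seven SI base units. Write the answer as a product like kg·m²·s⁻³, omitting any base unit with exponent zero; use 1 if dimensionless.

kg⁻⁴·m⁻⁴·s¹²·A²

W = J/s (power = energy per time),
    = kg·m²·s⁻³.
So W⁻¹ = kg⁻¹·m⁻²·s³.
S = 1/Ω (conductance is reciprocal resistance),
    = kg⁻¹·m⁻²·s³·A².
Pa = N/m² (pressure = force per area),
    = kg·m⁻¹·s⁻².
So Pa⁻² = kg⁻²·m²·s⁴.
Gy = J/kg (absorbed dose = energy per mass),
    = m²·s⁻².
So Gy⁻¹ = m⁻²·s².
Combining: W⁻¹·S·Pa⁻²·Gy⁻¹ = (kg⁻¹·m⁻²·s³) · (kg⁻¹·m⁻²·s³·A²) · (kg⁻²·m²·s⁴) · (m⁻²·s²) = kg⁻⁴·m⁻⁴·s¹²·A².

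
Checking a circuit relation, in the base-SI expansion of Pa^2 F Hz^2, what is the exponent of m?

-4

Pa = N/m² (pressure = force per area),
    = kg·m⁻¹·s⁻².
So Pa² = kg²·m⁻²·s⁻⁴.
F = C/V (capacitance = charge per voltage),
    = A·s/(kg·m²·s⁻³·A⁻¹) (substituting C and V),
    = kg⁻¹·m⁻²·s⁴·A².
Hz = 1/s = s⁻¹ (frequency is cycles per second).
So Hz² = s⁻².
Combining: Pa²·F·Hz² = (kg²·m⁻²·s⁻⁴) · (kg⁻¹·m⁻²·s⁴·A²) · s⁻² = kg·m⁻⁴·s⁻²·A².
The exponent of m is -4.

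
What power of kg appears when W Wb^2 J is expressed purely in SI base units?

4

W = J/s (power = energy per time),
    = kg·m²·s⁻³.
Wb = V·s (flux: a volt is a weber per second),
    = kg·m²·s⁻²·A⁻¹.
So Wb² = kg²·m⁴·s⁻⁴·A⁻².
J = N·m (work = force × distance),
    = kg·m²·s⁻².
Combining: W·Wb²·J = (kg·m²·s⁻³) · (kg²·m⁴·s⁻⁴·A⁻²) · (kg·m²·s⁻²) = kg⁴·m⁸·s⁻⁹·A⁻².
The exponent of kg is 4.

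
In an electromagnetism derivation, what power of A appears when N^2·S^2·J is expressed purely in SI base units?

4

N = kg·m·s⁻².
So N² = kg²·m²·s⁻⁴.
S = kg⁻¹·m⁻²·s³·A².
So S² = kg⁻²·m⁻⁴·s⁶·A⁴.
J = kg·m²·s⁻².
Combining: N²·S²·J = (kg²·m²·s⁻⁴) · (kg⁻²·m⁻⁴·s⁶·A⁴) · (kg·m²·s⁻²) = kg·A⁴.
The exponent of A is 4.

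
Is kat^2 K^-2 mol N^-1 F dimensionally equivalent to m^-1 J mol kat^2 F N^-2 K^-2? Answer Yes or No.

Left side:
  kat = mol/s = s⁻¹·mol (catalytic activity).
  So kat² = s⁻²·mol².
  N = kg·m/s² = kg·m·s⁻² (force = mass × acceleration).
  So N⁻¹ = kg⁻¹·m⁻¹·s².
  F = C/V (capacitance = charge per voltage),
      = A·s/(kg·m²·s⁻³·A⁻¹) (substituting C and V),
      = kg⁻¹·m⁻²·s⁴·A².
  Combining: kat²·K⁻²·mol·N⁻¹·F = (s⁻²·mol²) · K⁻² · mol · (kg⁻¹·m⁻¹·s²) · (kg⁻¹·m⁻²·s⁴·A²) = kg⁻²·m⁻³·s⁴·A²·K⁻²·mol³.
Right side:
  J = N·m (work = force × distance),
      = kg·m²·s⁻².
  kat = mol/s = s⁻¹·mol (catalytic activity).
  So kat² = s⁻²·mol².
  F = C/V (capacitance = charge per voltage),
      = A·s/(kg·m²·s⁻³·A⁻¹) (substituting C and V),
      = kg⁻¹·m⁻²·s⁴·A².
  N = kg·m/s² = kg·m·s⁻² (force = mass × acceleration).
  So N⁻² = kg⁻²·m⁻²·s⁴.
  Combining: m⁻¹·J·mol·kat²·F·N⁻²·K⁻² = m⁻¹ · (kg·m²·s⁻²) · mol · (s⁻²·mol²) · (kg⁻¹·m⁻²·s⁴·A²) · (kg⁻²·m⁻²·s⁴) · K⁻² = kg⁻²·m⁻³·s⁴·A²·K⁻²·mol³.
Both reduce to kg⁻²·m⁻³·s⁴·A²·K⁻²·mol³.

Yes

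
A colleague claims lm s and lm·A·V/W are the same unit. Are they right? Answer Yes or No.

Left side:
  lm = cd.
  Combining: lm·s = cd · s = s·cd.
Right side:
  lm = cd.
  W = kg·m²·s⁻³.
  So W⁻¹ = kg⁻¹·m⁻²·s³.
  V = kg·m²·s⁻³·A⁻¹.
  Combining: lm·W⁻¹·A·V = cd · (kg⁻¹·m⁻²·s³) · A · (kg·m²·s⁻³·A⁻¹) = cd.
Left is s·cd; right is cd — different.

No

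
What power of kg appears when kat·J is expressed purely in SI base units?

kat = s⁻¹·mol.
J = kg·m²·s⁻².
Combining: kat·J = (s⁻¹·mol) · (kg·m²·s⁻²) = kg·m²·s⁻³·mol.
The exponent of kg is 1.

1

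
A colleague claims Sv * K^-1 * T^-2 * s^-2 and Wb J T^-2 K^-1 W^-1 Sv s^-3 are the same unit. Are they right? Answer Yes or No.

No

Left side:
  Sv = m²·s⁻².
  T = kg·s⁻²·A⁻¹.
  So T⁻² = kg⁻²·s⁴·A².
  Combining: Sv·K⁻¹·T⁻²·s⁻² = (m²·s⁻²) · K⁻¹ · (kg⁻²·s⁴·A²) · s⁻² = kg⁻²·m²·A²·K⁻¹.
Right side:
  Wb = kg·m²·s⁻²·A⁻¹.
  J = kg·m²·s⁻².
  T = kg·s⁻²·A⁻¹.
  So T⁻² = kg⁻²·s⁴·A².
  W = kg·m²·s⁻³.
  So W⁻¹ = kg⁻¹·m⁻²·s³.
  Sv = m²·s⁻².
  Combining: Wb·J·T⁻²·K⁻¹·W⁻¹·Sv·s⁻³ = (kg·m²·s⁻²·A⁻¹) · (kg·m²·s⁻²) · (kg⁻²·s⁴·A²) · K⁻¹ · (kg⁻¹·m⁻²·s³) · (m²·s⁻²) · s⁻³ = kg⁻¹·m⁴·s⁻²·A·K⁻¹.
Left is kg⁻²·m²·A²·K⁻¹; right is kg⁻¹·m⁴·s⁻²·A·K⁻¹ — different.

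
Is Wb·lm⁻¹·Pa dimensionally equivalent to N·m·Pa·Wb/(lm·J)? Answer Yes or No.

Left side:
  Wb = kg·m²·s⁻²·A⁻¹.
  lm = cd.
  So lm⁻¹ = cd⁻¹.
  Pa = kg·m⁻¹·s⁻².
  Combining: Wb·lm⁻¹·Pa = (kg·m²·s⁻²·A⁻¹) · cd⁻¹ · (kg·m⁻¹·s⁻²) = kg²·m·s⁻⁴·A⁻¹·cd⁻¹.
Right side:
  lm = cd·sr = cd (luminous flux; sr is dimensionless).
  So lm⁻¹ = cd⁻¹.
  N = kg·m/s² = kg·m·s⁻² (force = mass × acceleration).
  J = N·m (work = force × distance),
      = kg·m²·s⁻².
  So J⁻¹ = kg⁻¹·m⁻²·s².
  Pa = N/m² (pressure = force per area),
      = kg·m⁻¹·s⁻².
  Wb = V·s (flux: a volt is a weber per second),
      = kg·m²·s⁻²·A⁻¹.
  Combining: lm⁻¹·N·m·J⁻¹·Pa·Wb = cd⁻¹ · (kg·m·s⁻²) · m · (kg⁻¹·m⁻²·s²) · (kg·m⁻¹·s⁻²) · (kg·m²·s⁻²·A⁻¹) = kg²·m·s⁻⁴·A⁻¹·cd⁻¹.
Both reduce to kg²·m·s⁻⁴·A⁻¹·cd⁻¹.

Yes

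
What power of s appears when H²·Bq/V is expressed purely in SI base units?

-2

H = Wb/A (inductance = flux per current),
    = kg·m²·s⁻²·A⁻².
So H² = kg²·m⁴·s⁻⁴·A⁻⁴.
V = W/A (potential = power per current),
    = kg·m²·s⁻³·A⁻¹.
So V⁻¹ = kg⁻¹·m⁻²·s³·A.
Bq = 1/s = s⁻¹ (activity is decays per second).
Combining: H²·V⁻¹·Bq = (kg²·m⁴·s⁻⁴·A⁻⁴) · (kg⁻¹·m⁻²·s³·A) · s⁻¹ = kg·m²·s⁻²·A⁻³.
The exponent of s is -2.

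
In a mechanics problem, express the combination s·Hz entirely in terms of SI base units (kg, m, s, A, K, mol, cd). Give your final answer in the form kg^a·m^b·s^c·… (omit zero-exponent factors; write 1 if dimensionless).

Hz = 1/s = s⁻¹ (frequency is cycles per second).
Combining: s·Hz = s · s⁻¹ = 1.

1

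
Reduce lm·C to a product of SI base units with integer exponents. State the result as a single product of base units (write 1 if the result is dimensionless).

s·A·cd

lm = cd.
C = s·A.
Combining: lm·C = cd · (s·A) = s·A·cd.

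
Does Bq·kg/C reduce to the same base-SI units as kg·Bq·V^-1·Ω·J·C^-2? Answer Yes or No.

No

Left side:
  C = s·A.
  So C⁻¹ = s⁻¹·A⁻¹.
  Bq = s⁻¹.
  Combining: C⁻¹·Bq·kg = (s⁻¹·A⁻¹) · s⁻¹ · kg = kg·s⁻²·A⁻¹.
Right side:
  Bq = s⁻¹.
  V = kg·m²·s⁻³·A⁻¹.
  So V⁻¹ = kg⁻¹·m⁻²·s³·A.
  Ω = kg·m²·s⁻³·A⁻².
  J = kg·m²·s⁻².
  C = s·A.
  So C⁻² = s⁻²·A⁻².
  Combining: kg·Bq·V⁻¹·Ω·J·C⁻² = kg · s⁻¹ · (kg⁻¹·m⁻²·s³·A) · (kg·m²·s⁻³·A⁻²) · (kg·m²·s⁻²) · (s⁻²·A⁻²) = kg²·m²·s⁻⁵·A⁻³.
Left is kg·s⁻²·A⁻¹; right is kg²·m²·s⁻⁵·A⁻³ — different.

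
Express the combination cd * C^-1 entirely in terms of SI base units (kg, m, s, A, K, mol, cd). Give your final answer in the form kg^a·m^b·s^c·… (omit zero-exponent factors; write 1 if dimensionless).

s⁻¹·A⁻¹·cd

C = A·s = s·A (charge = current × time).
So C⁻¹ = s⁻¹·A⁻¹.
Combining: cd·C⁻¹ = cd · (s⁻¹·A⁻¹) = s⁻¹·A⁻¹·cd.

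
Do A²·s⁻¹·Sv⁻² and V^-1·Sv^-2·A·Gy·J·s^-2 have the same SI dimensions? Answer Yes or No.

Left side:
  Sv = m²·s⁻².
  So Sv⁻² = m⁻⁴·s⁴.
  Combining: A²·s⁻¹·Sv⁻² = A² · s⁻¹ · (m⁻⁴·s⁴) = m⁻⁴·s³·A².
Right side:
  V = W/A (potential = power per current),
      = kg·m²·s⁻³·A⁻¹.
  So V⁻¹ = kg⁻¹·m⁻²·s³·A.
  Sv = J/kg (equivalent dose = energy per mass),
      = m²·s⁻².
  So Sv⁻² = m⁻⁴·s⁴.
  Gy = J/kg (absorbed dose = energy per mass),
      = m²·s⁻².
  J = N·m (work = force × distance),
      = kg·m²·s⁻².
  Combining: V⁻¹·Sv⁻²·A·Gy·J·s⁻² = (kg⁻¹·m⁻²·s³·A) · (m⁻⁴·s⁴) · A · (m²·s⁻²) · (kg·m²·s⁻²) · s⁻² = m⁻²·s·A².
Left is m⁻⁴·s³·A²; right is m⁻²·s·A² — different.

No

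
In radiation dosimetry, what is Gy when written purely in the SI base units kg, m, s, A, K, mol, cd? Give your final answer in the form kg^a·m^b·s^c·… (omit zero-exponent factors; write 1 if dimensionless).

Gy = J/kg (absorbed dose = energy per mass),
    = m²·s⁻².

m²·s⁻²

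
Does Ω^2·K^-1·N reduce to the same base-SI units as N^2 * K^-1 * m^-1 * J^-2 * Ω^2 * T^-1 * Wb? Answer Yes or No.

Left side:
  Ω = V/A (resistance = voltage per current),
      = kg·m²·s⁻³·A⁻².
  So Ω² = kg²·m⁴·s⁻⁶·A⁻⁴.
  N = kg·m/s² = kg·m·s⁻² (force = mass × acceleration).
  Combining: Ω²·K⁻¹·N = (kg²·m⁴·s⁻⁶·A⁻⁴) · K⁻¹ · (kg·m·s⁻²) = kg³·m⁵·s⁻⁸·A⁻⁴·K⁻¹.
Right side:
  N = kg·m/s² = kg·m·s⁻² (force = mass × acceleration).
  So N² = kg²·m²·s⁻⁴.
  J = N·m (work = force × distance),
      = kg·m²·s⁻².
  So J⁻² = kg⁻²·m⁻⁴·s⁴.
  Ω = V/A (resistance = voltage per current),
      = kg·m²·s⁻³·A⁻².
  So Ω² = kg²·m⁴·s⁻⁶·A⁻⁴.
  T = Wb/m² (flux density = flux per area),
      = kg·s⁻²·A⁻¹.
  So T⁻¹ = kg⁻¹·s²·A.
  Wb = V·s (flux: a volt is a weber per second),
      = kg·m²·s⁻²·A⁻¹.
  Combining: N²·K⁻¹·m⁻¹·J⁻²·Ω²·T⁻¹·Wb = (kg²·m²·s⁻⁴) · K⁻¹ · m⁻¹ · (kg⁻²·m⁻⁴·s⁴) · (kg²·m⁴·s⁻⁶·A⁻⁴) · (kg⁻¹·s²·A) · (kg·m²·s⁻²·A⁻¹) = kg²·m³·s⁻⁶·A⁻⁴·K⁻¹.
Left is kg³·m⁵·s⁻⁸·A⁻⁴·K⁻¹; right is kg²·m³·s⁻⁶·A⁻⁴·K⁻¹ — different.

No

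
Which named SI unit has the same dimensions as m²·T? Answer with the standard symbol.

Wb

T = Wb/m² (flux density = flux per area),
    = kg·s⁻²·A⁻¹.
Combining: m²·T = m² · (kg·s⁻²·A⁻¹) = kg·m²·s⁻²·A⁻¹.
kg·m²·s⁻²·A⁻¹ is the base-SI form of the weber.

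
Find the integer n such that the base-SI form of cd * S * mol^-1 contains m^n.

S = kg⁻¹·m⁻²·s³·A².
Combining: cd·S·mol⁻¹ = cd · (kg⁻¹·m⁻²·s³·A²) · mol⁻¹ = kg⁻¹·m⁻²·s³·A²·mol⁻¹·cd.
The exponent of m is -2.

-2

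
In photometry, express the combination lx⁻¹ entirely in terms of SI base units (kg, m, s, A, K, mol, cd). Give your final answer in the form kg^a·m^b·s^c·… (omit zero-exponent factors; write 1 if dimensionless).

lx = m⁻²·cd.
So lx⁻¹ = m²·cd⁻¹.

m²·cd⁻¹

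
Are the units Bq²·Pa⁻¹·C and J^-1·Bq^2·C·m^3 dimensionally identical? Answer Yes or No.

Left side:
  Bq = 1/s = s⁻¹ (activity is decays per second).
  So Bq² = s⁻².
  Pa = N/m² (pressure = force per area),
      = kg·m⁻¹·s⁻².
  So Pa⁻¹ = kg⁻¹·m·s².
  C = A·s = s·A (charge = current × time).
  Combining: Bq²·Pa⁻¹·C = s⁻² · (kg⁻¹·m·s²) · (s·A) = kg⁻¹·m·s·A.
Right side:
  J = N·m (work = force × distance),
      = kg·m²·s⁻².
  So J⁻¹ = kg⁻¹·m⁻²·s².
  Bq = 1/s = s⁻¹ (activity is decays per second).
  So Bq² = s⁻².
  C = A·s = s·A (charge = current × time).
  Combining: J⁻¹·Bq²·C·m³ = (kg⁻¹·m⁻²·s²) · s⁻² · (s·A) · m³ = kg⁻¹·m·s·A.
Both reduce to kg⁻¹·m·s·A.

Yes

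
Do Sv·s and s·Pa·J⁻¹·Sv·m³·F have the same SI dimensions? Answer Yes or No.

No

Left side:
  Sv = J/kg (equivalent dose = energy per mass),
      = m²·s⁻².
  Combining: Sv·s = (m²·s⁻²) · s = m²·s⁻¹.
Right side:
  Pa = kg·m⁻¹·s⁻².
  J = kg·m²·s⁻².
  So J⁻¹ = kg⁻¹·m⁻²·s².
  Sv = m²·s⁻².
  F = kg⁻¹·m⁻²·s⁴·A².
  Combining: s·Pa·J⁻¹·Sv·m³·F = s · (kg·m⁻¹·s⁻²) · (kg⁻¹·m⁻²·s²) · (m²·s⁻²) · m³ · (kg⁻¹·m⁻²·s⁴·A²) = kg⁻¹·s³·A².
Left is m²·s⁻¹; right is kg⁻¹·s³·A² — different.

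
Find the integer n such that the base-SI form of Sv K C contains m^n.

Sv = m²·s⁻².
C = s·A.
Combining: Sv·K·C = (m²·s⁻²) · K · (s·A) = m²·s⁻¹·A·K.
The exponent of m is 2.

2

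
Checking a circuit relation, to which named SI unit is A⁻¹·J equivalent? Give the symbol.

J = N·m (work = force × distance),
    = kg·m²·s⁻².
Combining: A⁻¹·J = A⁻¹ · (kg·m²·s⁻²) = kg·m²·s⁻²·A⁻¹.
kg·m²·s⁻²·A⁻¹ is the base-SI form of the weber.

Wb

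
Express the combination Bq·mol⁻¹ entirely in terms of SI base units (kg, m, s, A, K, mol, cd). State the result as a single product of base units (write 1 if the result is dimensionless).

Bq = 1/s = s⁻¹ (activity is decays per second).
Combining: Bq·mol⁻¹ = s⁻¹ · mol⁻¹ = s⁻¹·mol⁻¹.

s⁻¹·mol⁻¹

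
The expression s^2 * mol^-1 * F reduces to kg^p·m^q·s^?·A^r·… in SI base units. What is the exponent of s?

6

F = kg⁻¹·m⁻²·s⁴·A².
Combining: s²·mol⁻¹·F = s² · mol⁻¹ · (kg⁻¹·m⁻²·s⁴·A²) = kg⁻¹·m⁻²·s⁶·A²·mol⁻¹.
The exponent of s is 6.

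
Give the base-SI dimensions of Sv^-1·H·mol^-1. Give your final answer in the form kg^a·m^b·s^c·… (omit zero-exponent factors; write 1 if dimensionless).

Sv = J/kg (equivalent dose = energy per mass),
    = m²·s⁻².
So Sv⁻¹ = m⁻²·s².
H = Wb/A (inductance = flux per current),
    = kg·m²·s⁻²·A⁻².
Combining: Sv⁻¹·H·mol⁻¹ = (m⁻²·s²) · (kg·m²·s⁻²·A⁻²) · mol⁻¹ = kg·A⁻²·mol⁻¹.

kg·A⁻²·mol⁻¹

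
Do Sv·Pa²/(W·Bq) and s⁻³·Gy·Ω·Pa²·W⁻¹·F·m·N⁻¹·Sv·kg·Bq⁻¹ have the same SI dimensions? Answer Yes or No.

Left side:
  W = kg·m²·s⁻³.
  So W⁻¹ = kg⁻¹·m⁻²·s³.
  Bq = s⁻¹.
  So Bq⁻¹ = s.
  Sv = m²·s⁻².
  Pa = kg·m⁻¹·s⁻².
  So Pa² = kg²·m⁻²·s⁻⁴.
  Combining: W⁻¹·Bq⁻¹·Sv·Pa² = (kg⁻¹·m⁻²·s³) · s · (m²·s⁻²) · (kg²·m⁻²·s⁻⁴) = kg·m⁻²·s⁻².
Right side:
  Gy = m²·s⁻².
  Ω = kg·m²·s⁻³·A⁻².
  Pa = kg·m⁻¹·s⁻².
  So Pa² = kg²·m⁻²·s⁻⁴.
  W = kg·m²·s⁻³.
  So W⁻¹ = kg⁻¹·m⁻²·s³.
  F = kg⁻¹·m⁻²·s⁴·A².
  N = kg·m·s⁻².
  So N⁻¹ = kg⁻¹·m⁻¹·s².
  Sv = m²·s⁻².
  Bq = s⁻¹.
  So Bq⁻¹ = s.
  Combining: s⁻³·Gy·Ω·Pa²·W⁻¹·F·m·N⁻¹·Sv·kg·Bq⁻¹ = s⁻³ · (m²·s⁻²) · (kg·m²·s⁻³·A⁻²) · (kg²·m⁻²·s⁻⁴) · (kg⁻¹·m⁻²·s³) · (kg⁻¹·m⁻²·s⁴·A²) · m · (kg⁻¹·m⁻¹·s²) · (m²·s⁻²) · kg · s = kg·s⁻⁴.
Left is kg·m⁻²·s⁻²; right is kg·s⁻⁴ — different.

No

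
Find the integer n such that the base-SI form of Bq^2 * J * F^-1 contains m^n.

Bq = s⁻¹.
So Bq² = s⁻².
J = kg·m²·s⁻².
F = kg⁻¹·m⁻²·s⁴·A².
So F⁻¹ = kg·m²·s⁻⁴·A⁻².
Combining: Bq²·J·F⁻¹ = s⁻² · (kg·m²·s⁻²) · (kg·m²·s⁻⁴·A⁻²) = kg²·m⁴·s⁻⁸·A⁻².
The exponent of m is 4.

4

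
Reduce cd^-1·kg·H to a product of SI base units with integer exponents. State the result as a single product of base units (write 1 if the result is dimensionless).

H = Wb/A (inductance = flux per current),
    = kg·m²·s⁻²·A⁻².
Combining: cd⁻¹·kg·H = cd⁻¹ · kg · (kg·m²·s⁻²·A⁻²) = kg²·m²·s⁻²·A⁻²·cd⁻¹.

kg²·m²·s⁻²·A⁻²·cd⁻¹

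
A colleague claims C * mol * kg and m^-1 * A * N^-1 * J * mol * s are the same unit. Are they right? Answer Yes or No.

Left side:
  C = s·A.
  Combining: C·mol·kg = (s·A) · mol · kg = kg·s·A·mol.
Right side:
  N = kg·m/s² = kg·m·s⁻² (force = mass × acceleration).
  So N⁻¹ = kg⁻¹·m⁻¹·s².
  J = N·m (work = force × distance),
      = kg·m²·s⁻².
  Combining: m⁻¹·A·N⁻¹·J·mol·s = m⁻¹ · A · (kg⁻¹·m⁻¹·s²) · (kg·m²·s⁻²) · mol · s = s·A·mol.
Left is kg·s·A·mol; right is s·A·mol — different.

No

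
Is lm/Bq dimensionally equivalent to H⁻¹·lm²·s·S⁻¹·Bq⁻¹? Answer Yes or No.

Left side:
  Bq = s⁻¹.
  So Bq⁻¹ = s.
  lm = cd.
  Combining: Bq⁻¹·lm = s · cd = s·cd.
Right side:
  H = Wb/A (inductance = flux per current),
      = kg·m²·s⁻²·A⁻².
  So H⁻¹ = kg⁻¹·m⁻²·s²·A².
  lm = cd·sr = cd (luminous flux; sr is dimensionless).
  So lm² = cd².
  S = 1/Ω (conductance is reciprocal resistance),
      = kg⁻¹·m⁻²·s³·A².
  So S⁻¹ = kg·m²·s⁻³·A⁻².
  Bq = 1/s = s⁻¹ (activity is decays per second).
  So Bq⁻¹ = s.
  Combining: H⁻¹·lm²·s·S⁻¹·Bq⁻¹ = (kg⁻¹·m⁻²·s²·A²) · cd² · s · (kg·m²·s⁻³·A⁻²) · s = s·cd².
Left is s·cd; right is s·cd² — different.

No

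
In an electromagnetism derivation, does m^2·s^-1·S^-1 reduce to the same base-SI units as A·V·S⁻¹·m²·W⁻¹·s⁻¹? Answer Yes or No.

Left side:
  S = 1/Ω (conductance is reciprocal resistance),
      = kg⁻¹·m⁻²·s³·A².
  So S⁻¹ = kg·m²·s⁻³·A⁻².
  Combining: m²·s⁻¹·S⁻¹ = m² · s⁻¹ · (kg·m²·s⁻³·A⁻²) = kg·m⁴·s⁻⁴·A⁻².
Right side:
  V = W/A (potential = power per current),
      = kg·m²·s⁻³·A⁻¹.
  S = 1/Ω (conductance is reciprocal resistance),
      = kg⁻¹·m⁻²·s³·A².
  So S⁻¹ = kg·m²·s⁻³·A⁻².
  W = J/s (power = energy per time),
      = kg·m²·s⁻³.
  So W⁻¹ = kg⁻¹·m⁻²·s³.
  Combining: A·V·S⁻¹·m²·W⁻¹·s⁻¹ = A · (kg·m²·s⁻³·A⁻¹) · (kg·m²·s⁻³·A⁻²) · m² · (kg⁻¹·m⁻²·s³) · s⁻¹ = kg·m⁴·s⁻⁴·A⁻².
Both reduce to kg·m⁴·s⁻⁴·A⁻².

Yes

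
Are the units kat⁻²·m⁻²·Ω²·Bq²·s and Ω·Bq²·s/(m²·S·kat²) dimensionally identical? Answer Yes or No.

Left side:
  kat = mol/s = s⁻¹·mol (catalytic activity).
  So kat⁻² = s²·mol⁻².
  Ω = V/A (resistance = voltage per current),
      = kg·m²·s⁻³·A⁻².
  So Ω² = kg²·m⁴·s⁻⁶·A⁻⁴.
  Bq = 1/s = s⁻¹ (activity is decays per second).
  So Bq² = s⁻².
  Combining: kat⁻²·m⁻²·Ω²·Bq²·s = (s²·mol⁻²) · m⁻² · (kg²·m⁴·s⁻⁶·A⁻⁴) · s⁻² · s = kg²·m²·s⁻⁵·A⁻⁴·mol⁻².
Right side:
  Ω = V/A (resistance = voltage per current),
      = kg·m²·s⁻³·A⁻².
  S = 1/Ω (conductance is reciprocal resistance),
      = kg⁻¹·m⁻²·s³·A².
  So S⁻¹ = kg·m²·s⁻³·A⁻².
  kat = mol/s = s⁻¹·mol (catalytic activity).
  So kat⁻² = s²·mol⁻².
  Bq = 1/s = s⁻¹ (activity is decays per second).
  So Bq² = s⁻².
  Combining: Ω·m⁻²·S⁻¹·kat⁻²·Bq²·s = (kg·m²·s⁻³·A⁻²) · m⁻² · (kg·m²·s⁻³·A⁻²) · (s²·mol⁻²) · s⁻² · s = kg²·m²·s⁻⁵·A⁻⁴·mol⁻².
Both reduce to kg²·m²·s⁻⁵·A⁻⁴·mol⁻².

Yes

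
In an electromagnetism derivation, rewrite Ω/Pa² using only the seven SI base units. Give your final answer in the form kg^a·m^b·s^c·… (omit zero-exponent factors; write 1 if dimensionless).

Ω = V/A (resistance = voltage per current),
    = kg·m²·s⁻³·A⁻².
Pa = N/m² (pressure = force per area),
    = kg·m⁻¹·s⁻².
So Pa⁻² = kg⁻²·m²·s⁴.
Combining: Ω·Pa⁻² = (kg·m²·s⁻³·A⁻²) · (kg⁻²·m²·s⁴) = kg⁻¹·m⁴·s·A⁻².

kg⁻¹·m⁴·s·A⁻²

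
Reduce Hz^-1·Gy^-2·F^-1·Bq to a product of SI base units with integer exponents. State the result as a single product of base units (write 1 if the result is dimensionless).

Hz = 1/s = s⁻¹ (frequency is cycles per second).
So Hz⁻¹ = s.
Gy = J/kg (absorbed dose = energy per mass),
    = m²·s⁻².
So Gy⁻² = m⁻⁴·s⁴.
F = C/V (capacitance = charge per voltage),
    = A·s/(kg·m²·s⁻³·A⁻¹) (substituting C and V),
    = kg⁻¹·m⁻²·s⁴·A².
So F⁻¹ = kg·m²·s⁻⁴·A⁻².
Bq = 1/s = s⁻¹ (activity is decays per second).
Combining: Hz⁻¹·Gy⁻²·F⁻¹·Bq = s · (m⁻⁴·s⁴) · (kg·m²·s⁻⁴·A⁻²) · s⁻¹ = kg·m⁻²·A⁻².

kg·m⁻²·A⁻²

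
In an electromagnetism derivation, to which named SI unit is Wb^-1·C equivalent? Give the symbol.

S

Wb = kg·m²·s⁻²·A⁻¹.
So Wb⁻¹ = kg⁻¹·m⁻²·s²·A.
C = s·A.
Combining: Wb⁻¹·C = (kg⁻¹·m⁻²·s²·A) · (s·A) = kg⁻¹·m⁻²·s³·A².
kg⁻¹·m⁻²·s³·A² is the base-SI form of the siemens.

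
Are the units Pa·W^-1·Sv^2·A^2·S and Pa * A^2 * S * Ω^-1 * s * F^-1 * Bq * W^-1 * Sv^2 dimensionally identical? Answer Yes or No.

Left side:
  Pa = N/m² (pressure = force per area),
      = kg·m⁻¹·s⁻².
  W = J/s (power = energy per time),
      = kg·m²·s⁻³.
  So W⁻¹ = kg⁻¹·m⁻²·s³.
  Sv = J/kg (equivalent dose = energy per mass),
      = m²·s⁻².
  So Sv² = m⁴·s⁻⁴.
  S = 1/Ω (conductance is reciprocal resistance),
      = kg⁻¹·m⁻²·s³·A².
  Combining: Pa·W⁻¹·Sv²·A²·S = (kg·m⁻¹·s⁻²) · (kg⁻¹·m⁻²·s³) · (m⁴·s⁻⁴) · A² · (kg⁻¹·m⁻²·s³·A²) = kg⁻¹·m⁻¹·A⁴.
Right side:
  Pa = N/m² (pressure = force per area),
      = kg·m⁻¹·s⁻².
  S = 1/Ω (conductance is reciprocal resistance),
      = kg⁻¹·m⁻²·s³·A².
  Ω = V/A (resistance = voltage per current),
      = kg·m²·s⁻³·A⁻².
  So Ω⁻¹ = kg⁻¹·m⁻²·s³·A².
  F = C/V (capacitance = charge per voltage),
      = A·s/(kg·m²·s⁻³·A⁻¹) (substituting C and V),
      = kg⁻¹·m⁻²·s⁴·A².
  So F⁻¹ = kg·m²·s⁻⁴·A⁻².
  Bq = 1/s = s⁻¹ (activity is decays per second).
  W = J/s (power = energy per time),
      = kg·m²·s⁻³.
  So W⁻¹ = kg⁻¹·m⁻²·s³.
  Sv = J/kg (equivalent dose = energy per mass),
      = m²·s⁻².
  So Sv² = m⁴·s⁻⁴.
  Combining: Pa·A²·S·Ω⁻¹·s·F⁻¹·Bq·W⁻¹·Sv² = (kg·m⁻¹·s⁻²) · A² · (kg⁻¹·m⁻²·s³·A²) · (kg⁻¹·m⁻²·s³·A²) · s · (kg·m²·s⁻⁴·A⁻²) · s⁻¹ · (kg⁻¹·m⁻²·s³) · (m⁴·s⁻⁴) = kg⁻¹·m⁻¹·s⁻¹·A⁴.
Left is kg⁻¹·m⁻¹·A⁴; right is kg⁻¹·m⁻¹·s⁻¹·A⁴ — different.

No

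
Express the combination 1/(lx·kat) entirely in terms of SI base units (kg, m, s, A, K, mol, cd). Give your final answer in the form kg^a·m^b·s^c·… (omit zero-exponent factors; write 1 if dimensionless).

m²·s·mol⁻¹·cd⁻¹

lx = lm/m² (illuminance = luminous flux per area),
    = m⁻²·cd.
So lx⁻¹ = m²·cd⁻¹.
kat = mol/s = s⁻¹·mol (catalytic activity).
So kat⁻¹ = s·mol⁻¹.
Combining: lx⁻¹·kat⁻¹ = (m²·cd⁻¹) · (s·mol⁻¹) = m²·s·mol⁻¹·cd⁻¹.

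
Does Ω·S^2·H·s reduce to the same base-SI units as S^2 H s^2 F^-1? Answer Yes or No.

Yes

Left side:
  Ω = kg·m²·s⁻³·A⁻².
  S = kg⁻¹·m⁻²·s³·A².
  So S² = kg⁻²·m⁻⁴·s⁶·A⁴.
  H = kg·m²·s⁻²·A⁻².
  Combining: Ω·S²·H·s = (kg·m²·s⁻³·A⁻²) · (kg⁻²·m⁻⁴·s⁶·A⁴) · (kg·m²·s⁻²·A⁻²) · s = s².
Right side:
  S = kg⁻¹·m⁻²·s³·A².
  So S² = kg⁻²·m⁻⁴·s⁶·A⁴.
  H = kg·m²·s⁻²·A⁻².
  F = kg⁻¹·m⁻²·s⁴·A².
  So F⁻¹ = kg·m²·s⁻⁴·A⁻².
  Combining: S²·H·s²·F⁻¹ = (kg⁻²·m⁻⁴·s⁶·A⁴) · (kg·m²·s⁻²·A⁻²) · s² · (kg·m²·s⁻⁴·A⁻²) = s².
Both reduce to s².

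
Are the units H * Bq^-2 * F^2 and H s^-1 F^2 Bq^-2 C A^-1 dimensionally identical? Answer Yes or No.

Left side:
  H = Wb/A (inductance = flux per current),
      = kg·m²·s⁻²·A⁻².
  Bq = 1/s = s⁻¹ (activity is decays per second).
  So Bq⁻² = s².
  F = C/V (capacitance = charge per voltage),
      = A·s/(kg·m²·s⁻³·A⁻¹) (substituting C and V),
      = kg⁻¹·m⁻²·s⁴·A².
  So F² = kg⁻²·m⁻⁴·s⁸·A⁴.
  Combining: H·Bq⁻²·F² = (kg·m²·s⁻²·A⁻²) · s² · (kg⁻²·m⁻⁴·s⁸·A⁴) = kg⁻¹·m⁻²·s⁸·A².
Right side:
  H = Wb/A (inductance = flux per current),
      = kg·m²·s⁻²·A⁻².
  F = C/V (capacitance = charge per voltage),
      = A·s/(kg·m²·s⁻³·A⁻¹) (substituting C and V),
      = kg⁻¹·m⁻²·s⁴·A².
  So F² = kg⁻²·m⁻⁴·s⁸·A⁴.
  Bq = 1/s = s⁻¹ (activity is decays per second).
  So Bq⁻² = s².
  C = A·s = s·A (charge = current × time).
  Combining: H·s⁻¹·F²·Bq⁻²·C·A⁻¹ = (kg·m²·s⁻²·A⁻²) · s⁻¹ · (kg⁻²·m⁻⁴·s⁸·A⁴) · s² · (s·A) · A⁻¹ = kg⁻¹·m⁻²·s⁸·A².
Both reduce to kg⁻¹·m⁻²·s⁸·A².

Yes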